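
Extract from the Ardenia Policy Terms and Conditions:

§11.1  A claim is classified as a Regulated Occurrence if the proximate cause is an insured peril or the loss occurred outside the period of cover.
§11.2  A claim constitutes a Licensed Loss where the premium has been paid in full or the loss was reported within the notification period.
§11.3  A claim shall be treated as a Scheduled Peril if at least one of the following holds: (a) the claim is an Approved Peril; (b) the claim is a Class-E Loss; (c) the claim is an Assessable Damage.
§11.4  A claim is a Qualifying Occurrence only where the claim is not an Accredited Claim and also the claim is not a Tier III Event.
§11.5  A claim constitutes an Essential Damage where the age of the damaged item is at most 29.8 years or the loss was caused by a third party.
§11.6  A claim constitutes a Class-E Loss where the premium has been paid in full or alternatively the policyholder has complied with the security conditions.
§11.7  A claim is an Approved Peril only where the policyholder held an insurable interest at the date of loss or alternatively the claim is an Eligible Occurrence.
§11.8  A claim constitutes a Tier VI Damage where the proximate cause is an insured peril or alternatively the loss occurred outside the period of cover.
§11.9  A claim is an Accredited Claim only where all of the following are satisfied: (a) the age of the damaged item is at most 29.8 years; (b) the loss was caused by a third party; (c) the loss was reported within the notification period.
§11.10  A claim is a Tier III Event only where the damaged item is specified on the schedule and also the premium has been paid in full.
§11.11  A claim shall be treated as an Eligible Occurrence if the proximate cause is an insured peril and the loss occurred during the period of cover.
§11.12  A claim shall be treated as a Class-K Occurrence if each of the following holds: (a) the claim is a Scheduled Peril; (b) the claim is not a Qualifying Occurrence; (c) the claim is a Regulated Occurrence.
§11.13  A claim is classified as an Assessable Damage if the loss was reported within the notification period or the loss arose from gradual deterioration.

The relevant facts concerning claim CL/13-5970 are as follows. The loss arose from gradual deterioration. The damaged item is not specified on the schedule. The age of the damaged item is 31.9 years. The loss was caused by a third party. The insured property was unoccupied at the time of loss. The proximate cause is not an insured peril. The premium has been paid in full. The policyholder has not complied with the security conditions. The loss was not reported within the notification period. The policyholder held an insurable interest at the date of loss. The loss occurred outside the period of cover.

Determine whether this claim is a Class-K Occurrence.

No

§11.11 — Eligible Occurrence: [the proximate cause is an insured peril? no] AND [the loss occurred during the period of cover? no] → not satisfied.
§11.7 — Approved Peril: [the policyholder held an insurable interest at the date of loss? yes] OR [Eligible Occurrence (§11.11)? no] → satisfied.
§11.6 — Class-E Loss: [the premium has been paid in full? yes] OR [the policyholder has complied with the security conditions? no] → satisfied.
§11.13 — Assessable Damage: [the loss was reported within the notification period? no] OR [the loss arose from gradual deterioration? yes] → satisfied.
§11.3 — Scheduled Peril: [Approved Peril (§11.7)? yes] OR [Class-E Loss (§11.6)? yes] OR [Assessable Damage (§11.13)? yes] → satisfied.
§11.9 — Accredited Claim: [age of the damaged item: 31.9 years ≤ 29.8 years? no] AND [the loss was caused by a third party? yes] AND [the loss was reported within the notification period? no] → not satisfied.
§11.10 — Tier III Event: [the damaged item is specified on the schedule? no] AND [the premium has been paid in full? yes] → not satisfied.
§11.4 — Qualifying Occurrence: [not an Accredited Claim (§11.9)? yes] AND [not a Tier III Event (§11.10)? yes] → satisfied.
§11.1 — Regulated Occurrence: [the proximate cause is an insured peril? no] OR [the loss occurred outside the period of cover? yes] → satisfied.
§11.12 — Class-K Occurrence: [Scheduled Peril (§11.3)? yes] AND [not a Qualifying Occurrence (§11.4)? no] AND [Regulated Occurrence (§11.1)? yes] → not satisfied.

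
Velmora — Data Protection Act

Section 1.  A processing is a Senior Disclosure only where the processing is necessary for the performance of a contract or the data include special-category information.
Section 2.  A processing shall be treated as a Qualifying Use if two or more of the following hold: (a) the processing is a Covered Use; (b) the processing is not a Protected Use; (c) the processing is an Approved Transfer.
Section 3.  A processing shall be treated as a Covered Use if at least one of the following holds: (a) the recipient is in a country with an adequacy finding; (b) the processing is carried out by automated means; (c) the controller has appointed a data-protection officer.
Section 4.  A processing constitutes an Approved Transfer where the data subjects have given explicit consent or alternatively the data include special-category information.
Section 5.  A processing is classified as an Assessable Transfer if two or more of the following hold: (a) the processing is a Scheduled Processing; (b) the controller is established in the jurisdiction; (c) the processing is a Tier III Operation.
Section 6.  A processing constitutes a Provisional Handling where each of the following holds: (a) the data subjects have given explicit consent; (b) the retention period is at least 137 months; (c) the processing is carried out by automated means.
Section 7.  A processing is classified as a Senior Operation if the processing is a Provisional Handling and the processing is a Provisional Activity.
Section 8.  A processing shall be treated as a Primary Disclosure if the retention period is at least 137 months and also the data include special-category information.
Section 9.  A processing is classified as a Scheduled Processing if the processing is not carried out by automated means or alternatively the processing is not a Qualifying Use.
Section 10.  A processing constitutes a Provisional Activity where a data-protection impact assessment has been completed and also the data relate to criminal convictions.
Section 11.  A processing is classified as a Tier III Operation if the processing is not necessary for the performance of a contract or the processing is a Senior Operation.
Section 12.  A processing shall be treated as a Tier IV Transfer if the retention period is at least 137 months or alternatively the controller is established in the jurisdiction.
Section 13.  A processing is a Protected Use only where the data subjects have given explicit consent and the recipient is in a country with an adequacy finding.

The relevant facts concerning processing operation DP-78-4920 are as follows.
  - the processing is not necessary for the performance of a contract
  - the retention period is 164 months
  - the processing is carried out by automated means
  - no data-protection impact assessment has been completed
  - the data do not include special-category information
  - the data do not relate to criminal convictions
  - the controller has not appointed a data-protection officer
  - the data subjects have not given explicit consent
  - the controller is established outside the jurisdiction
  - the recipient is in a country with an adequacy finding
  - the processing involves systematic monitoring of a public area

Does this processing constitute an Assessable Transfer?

No

section 3 — Covered Use: [the recipient is in a country with an adequacy finding? yes] OR [the processing is carried out by automated means? yes] OR [the controller has appointed a data-protection officer? no] → satisfied.
section 13 — Protected Use: [the data subjects have given explicit consent? no] AND [the recipient is in a country with an adequacy finding? yes] → not satisfied.
section 4 — Approved Transfer: [the data subjects have given explicit consent? no] OR [the data include special-category information? no] → not satisfied.
section 2 — Qualifying Use: Covered Use (section 3)? yes; not a Protected Use (section 13)? yes; Approved Transfer (section 4)? no — 2 of 3 hold (need ≥2) → satisfied.
section 9 — Scheduled Processing: [the processing is not carried out by automated means? no] OR [not a Qualifying Use (section 2)? no] → not satisfied.
section 6 — Provisional Handling: [the data subjects have given explicit consent? no] AND [retention period: 164 months ≥ 137 months? yes] AND [the processing is carried out by automated means? yes] → not satisfied.
section 10 — Provisional Activity: [a data-protection impact assessment has been completed? no] AND [the data relate to criminal convictions? no] → not satisfied.
section 7 — Senior Operation: [Provisional Handling (section 6)? no] AND [Provisional Activity (section 10)? no] → not satisfied.
section 11 — Tier III Operation: [the processing is not necessary for the performance of a contract? yes] OR [Senior Operation (section 7)? no] → satisfied.
section 5 — Assessable Transfer: Scheduled Processing (section 9)? no; the controller is established in the jurisdiction? no; Tier III Operation (section 11)? yes — 1 of 3 hold (need ≥2) → not satisfied.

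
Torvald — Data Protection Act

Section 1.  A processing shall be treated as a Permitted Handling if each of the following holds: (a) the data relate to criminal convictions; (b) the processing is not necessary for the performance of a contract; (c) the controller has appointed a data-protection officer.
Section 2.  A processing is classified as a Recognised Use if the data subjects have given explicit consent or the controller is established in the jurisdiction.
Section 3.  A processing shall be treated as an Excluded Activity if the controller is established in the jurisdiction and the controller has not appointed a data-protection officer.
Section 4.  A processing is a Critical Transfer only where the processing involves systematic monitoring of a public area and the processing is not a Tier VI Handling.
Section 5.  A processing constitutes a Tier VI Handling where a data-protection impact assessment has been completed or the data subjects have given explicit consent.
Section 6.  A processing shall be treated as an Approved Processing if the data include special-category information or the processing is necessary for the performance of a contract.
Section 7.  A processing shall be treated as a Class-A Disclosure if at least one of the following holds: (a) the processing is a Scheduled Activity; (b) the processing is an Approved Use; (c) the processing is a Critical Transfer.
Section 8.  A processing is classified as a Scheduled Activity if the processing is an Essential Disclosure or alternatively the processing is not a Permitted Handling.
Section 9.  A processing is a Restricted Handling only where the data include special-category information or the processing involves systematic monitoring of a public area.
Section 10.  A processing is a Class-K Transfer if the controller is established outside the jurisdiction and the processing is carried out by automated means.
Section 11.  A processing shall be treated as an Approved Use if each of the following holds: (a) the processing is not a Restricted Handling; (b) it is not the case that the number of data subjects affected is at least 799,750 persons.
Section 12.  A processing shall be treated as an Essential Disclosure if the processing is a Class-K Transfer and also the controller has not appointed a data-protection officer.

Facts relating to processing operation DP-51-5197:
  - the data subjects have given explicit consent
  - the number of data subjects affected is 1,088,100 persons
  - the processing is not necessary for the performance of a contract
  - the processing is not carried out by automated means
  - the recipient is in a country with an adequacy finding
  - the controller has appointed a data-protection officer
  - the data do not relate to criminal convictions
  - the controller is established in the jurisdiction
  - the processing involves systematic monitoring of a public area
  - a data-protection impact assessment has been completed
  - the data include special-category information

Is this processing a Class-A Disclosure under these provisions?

Yes

section 10 — Class-K Transfer: [the controller is established outside the jurisdiction? no] AND [the processing is carried out by automated means? no] → not satisfied.
section 12 — Essential Disclosure: [Class-K Transfer (section 10)? no] AND [the controller has not appointed a data-protection officer? no] → not satisfied.
section 1 — Permitted Handling: [the data relate to criminal convictions? no] AND [the processing is not necessary for the performance of a contract? yes] AND [the controller has appointed a data-protection officer? yes] → not satisfied.
section 8 — Scheduled Activity: [Essential Disclosure (section 12)? no] OR [not a Permitted Handling (section 1)? yes] → satisfied.
section 9 — Restricted Handling: [the data include special-category information? yes] OR [the processing involves systematic monitoring of a public area? yes] → satisfied.
section 11 — Approved Use: [not a Restricted Handling (section 9)? no] AND [number of data subjects affected: 1,088,100 persons ≥ 799,750 persons? yes, so negated condition no] → not satisfied.
section 5 — Tier VI Handling: [a data-protection impact assessment has been completed? yes] OR [the data subjects have given explicit consent? yes] → satisfied.
section 4 — Critical Transfer: [the processing involves systematic monitoring of a public area? yes] AND [not a Tier VI Handling (section 5)? no] → not satisfied.
section 7 — Class-A Disclosure: [Scheduled Activity (section 8)? yes] OR [Approved Use (section 11)? no] OR [Critical Transfer (section 4)? no] → satisfied.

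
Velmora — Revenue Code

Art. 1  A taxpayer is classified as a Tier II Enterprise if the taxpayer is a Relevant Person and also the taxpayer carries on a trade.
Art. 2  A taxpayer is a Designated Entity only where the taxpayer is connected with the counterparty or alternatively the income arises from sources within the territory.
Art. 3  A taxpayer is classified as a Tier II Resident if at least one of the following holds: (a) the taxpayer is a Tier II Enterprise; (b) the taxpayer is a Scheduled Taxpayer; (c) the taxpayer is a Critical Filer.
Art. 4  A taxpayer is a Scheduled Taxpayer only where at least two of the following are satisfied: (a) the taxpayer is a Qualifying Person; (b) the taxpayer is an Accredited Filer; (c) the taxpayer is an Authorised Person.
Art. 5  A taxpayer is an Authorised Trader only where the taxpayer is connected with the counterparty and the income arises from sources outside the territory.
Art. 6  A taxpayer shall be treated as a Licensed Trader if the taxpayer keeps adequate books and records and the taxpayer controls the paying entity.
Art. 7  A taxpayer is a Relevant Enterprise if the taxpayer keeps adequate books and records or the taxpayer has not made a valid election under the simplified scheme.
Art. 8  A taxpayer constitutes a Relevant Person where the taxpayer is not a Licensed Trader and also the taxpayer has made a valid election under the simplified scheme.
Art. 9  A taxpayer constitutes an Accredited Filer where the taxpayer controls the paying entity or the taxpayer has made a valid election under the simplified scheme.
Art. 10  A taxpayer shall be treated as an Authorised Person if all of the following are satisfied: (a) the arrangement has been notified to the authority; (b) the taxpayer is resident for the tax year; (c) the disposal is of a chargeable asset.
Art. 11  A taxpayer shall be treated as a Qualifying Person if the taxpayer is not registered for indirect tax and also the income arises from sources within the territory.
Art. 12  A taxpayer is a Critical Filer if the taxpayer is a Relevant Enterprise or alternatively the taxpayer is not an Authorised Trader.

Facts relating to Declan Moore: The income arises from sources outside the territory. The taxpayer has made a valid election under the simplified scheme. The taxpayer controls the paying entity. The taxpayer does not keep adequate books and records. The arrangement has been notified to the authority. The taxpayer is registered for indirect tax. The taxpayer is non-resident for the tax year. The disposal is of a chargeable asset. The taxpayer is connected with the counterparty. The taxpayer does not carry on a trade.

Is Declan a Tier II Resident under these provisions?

article 6 — Licensed Trader: [the taxpayer keeps adequate books and records? no] AND [the taxpayer controls the paying entity? yes] → not satisfied.
article 8 — Relevant Person: [not a Licensed Trader (article 6)? yes] AND [the taxpayer has made a valid election under the simplified scheme? yes] → satisfied.
article 1 — Tier II Enterprise: [Relevant Person (article 8)? yes] AND [the taxpayer carries on a trade? no] → not satisfied.
article 11 — Qualifying Person: [the taxpayer is not registered for indirect tax? no] AND [the income arises from sources within the territory? no] → not satisfied.
article 9 — Accredited Filer: [the taxpayer controls the paying entity? yes] OR [the taxpayer has made a valid election under the simplified scheme? yes] → satisfied.
article 10 — Authorised Person: [the arrangement has been notified to the authority? yes] AND [the taxpayer is resident for the tax year? no] AND [the disposal is of a chargeable asset? yes] → not satisfied.
article 4 — Scheduled Taxpayer: Qualifying Person (article 11)? no; Accredited Filer (article 9)? yes; Authorised Person (article 10)? no — 1 of 3 hold (need ≥2) → not satisfied.
article 7 — Relevant Enterprise: [the taxpayer keeps adequate books and records? no] OR [the taxpayer has not made a valid election under the simplified scheme? no] → not satisfied.
article 5 — Authorised Trader: [the taxpayer is connected with the counterparty? yes] AND [the income arises from sources outside the territory? yes] → satisfied.
article 12 — Critical Filer: [Relevant Enterprise (article 7)? no] OR [not an Authorised Trader (article 5)? no] → not satisfied.
article 3 — Tier II Resident: [Tier II Enterprise (article 1)? no] OR [Scheduled Taxpayer (article 4)? no] OR [Critical Filer (article 12)? no] → not satisfied.

No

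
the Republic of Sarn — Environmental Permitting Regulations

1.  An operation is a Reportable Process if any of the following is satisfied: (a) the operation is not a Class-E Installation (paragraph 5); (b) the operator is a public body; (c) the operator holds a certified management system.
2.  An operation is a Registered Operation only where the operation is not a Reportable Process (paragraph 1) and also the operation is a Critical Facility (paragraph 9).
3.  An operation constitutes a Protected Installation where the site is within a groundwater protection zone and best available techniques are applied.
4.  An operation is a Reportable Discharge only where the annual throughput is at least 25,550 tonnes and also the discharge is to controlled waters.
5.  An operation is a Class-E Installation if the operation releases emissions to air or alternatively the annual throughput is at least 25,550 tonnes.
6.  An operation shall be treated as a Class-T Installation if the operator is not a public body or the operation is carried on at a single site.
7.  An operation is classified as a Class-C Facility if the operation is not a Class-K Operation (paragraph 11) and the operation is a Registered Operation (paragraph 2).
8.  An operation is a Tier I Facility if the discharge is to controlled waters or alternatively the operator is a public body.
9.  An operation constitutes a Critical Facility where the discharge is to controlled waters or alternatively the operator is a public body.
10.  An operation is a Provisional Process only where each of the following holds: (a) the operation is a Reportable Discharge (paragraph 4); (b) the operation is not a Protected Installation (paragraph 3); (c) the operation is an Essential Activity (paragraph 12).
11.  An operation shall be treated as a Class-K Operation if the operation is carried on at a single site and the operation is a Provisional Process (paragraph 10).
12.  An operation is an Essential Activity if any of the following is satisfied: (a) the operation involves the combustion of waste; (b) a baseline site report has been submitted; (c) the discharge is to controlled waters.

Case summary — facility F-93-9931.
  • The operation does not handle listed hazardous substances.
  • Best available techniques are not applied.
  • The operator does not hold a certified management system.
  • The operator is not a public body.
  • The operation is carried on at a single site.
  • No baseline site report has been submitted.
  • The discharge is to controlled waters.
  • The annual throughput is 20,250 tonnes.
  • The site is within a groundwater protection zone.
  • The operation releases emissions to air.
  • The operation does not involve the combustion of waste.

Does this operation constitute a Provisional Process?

paragraph 4 — Reportable Discharge: [annual throughput: 20,250 tonnes ≥ 25,550 tonnes? no] AND [the discharge is to controlled waters? yes] → not satisfied.
paragraph 3 — Protected Installation: [the site is within a groundwater protection zone? yes] AND [best available techniques are applied? no] → not satisfied.
paragraph 12 — Essential Activity: [the operation involves the combustion of waste? no] OR [a baseline site report has been submitted? no] OR [the discharge is to controlled waters? yes] → satisfied.
paragraph 10 — Provisional Process: [Reportable Discharge (paragraph 4)? no] AND [not a Protected Installation (paragraph 3)? yes] AND [Essential Activity (paragraph 12)? yes] → not satisfied.

No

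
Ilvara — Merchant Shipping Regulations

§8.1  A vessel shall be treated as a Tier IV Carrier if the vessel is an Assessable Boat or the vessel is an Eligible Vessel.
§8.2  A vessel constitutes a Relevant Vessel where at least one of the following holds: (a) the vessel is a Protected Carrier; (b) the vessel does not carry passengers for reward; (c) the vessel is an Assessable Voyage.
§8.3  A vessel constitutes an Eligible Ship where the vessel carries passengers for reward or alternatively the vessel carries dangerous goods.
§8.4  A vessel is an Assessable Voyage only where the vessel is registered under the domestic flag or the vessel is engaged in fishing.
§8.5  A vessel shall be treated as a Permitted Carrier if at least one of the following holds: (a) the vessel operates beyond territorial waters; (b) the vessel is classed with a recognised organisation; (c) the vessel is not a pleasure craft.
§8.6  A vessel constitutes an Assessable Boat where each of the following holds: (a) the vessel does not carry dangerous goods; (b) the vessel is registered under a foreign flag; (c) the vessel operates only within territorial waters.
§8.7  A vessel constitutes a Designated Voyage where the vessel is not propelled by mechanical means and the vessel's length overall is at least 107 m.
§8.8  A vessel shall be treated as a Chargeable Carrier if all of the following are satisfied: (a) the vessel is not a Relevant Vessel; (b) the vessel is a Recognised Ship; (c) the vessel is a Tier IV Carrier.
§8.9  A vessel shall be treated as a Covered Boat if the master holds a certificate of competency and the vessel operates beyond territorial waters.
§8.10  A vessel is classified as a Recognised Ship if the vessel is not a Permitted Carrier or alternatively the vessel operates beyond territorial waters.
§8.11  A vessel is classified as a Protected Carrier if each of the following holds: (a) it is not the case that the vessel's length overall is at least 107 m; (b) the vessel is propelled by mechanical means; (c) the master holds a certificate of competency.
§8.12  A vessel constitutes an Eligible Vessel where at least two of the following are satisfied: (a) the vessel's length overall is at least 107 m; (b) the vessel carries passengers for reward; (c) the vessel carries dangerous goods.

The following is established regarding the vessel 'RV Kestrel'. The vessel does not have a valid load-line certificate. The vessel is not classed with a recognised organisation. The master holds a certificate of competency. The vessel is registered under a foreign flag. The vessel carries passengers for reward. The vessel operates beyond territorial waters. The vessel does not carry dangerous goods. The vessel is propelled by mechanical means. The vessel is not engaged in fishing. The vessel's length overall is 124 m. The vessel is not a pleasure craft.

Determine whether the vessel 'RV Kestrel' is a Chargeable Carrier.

§8.11 — Protected Carrier: [vessel's length overall: 124 m ≥ 107 m? yes, so negated condition no] AND [the vessel is propelled by mechanical means? yes] AND [the master holds a certificate of competency? yes] → not satisfied.
§8.4 — Assessable Voyage: [the vessel is registered under the domestic flag? no] OR [the vessel is engaged in fishing? no] → not satisfied.
§8.2 — Relevant Vessel: [Protected Carrier (§8.11)? no] OR [the vessel does not carry passengers for reward? no] OR [Assessable Voyage (§8.4)? no] → not satisfied.
§8.5 — Permitted Carrier: [the vessel operates beyond territorial waters? yes] OR [the vessel is classed with a recognised organisation? no] OR [the vessel is not a pleasure craft? yes] → satisfied.
§8.10 — Recognised Ship: [not a Permitted Carrier (§8.5)? no] OR [the vessel operates beyond territorial waters? yes] → satisfied.
§8.6 — Assessable Boat: [the vessel does not carry dangerous goods? yes] AND [the vessel is registered under a foreign flag? yes] AND [the vessel operates only within territorial waters? no] → not satisfied.
§8.12 — Eligible Vessel: vessel's length overall: 124 m ≥ 107 m? yes; the vessel carries passengers for reward? yes; the vessel carries dangerous goods? no — 2 of 3 hold (need ≥2) → satisfied.
§8.1 — Tier IV Carrier: [Assessable Boat (§8.6)? no] OR [Eligible Vessel (§8.12)? yes] → satisfied.
§8.8 — Chargeable Carrier: [not a Relevant Vessel (§8.2)? yes] AND [Recognised Ship (§8.10)? yes] AND [Tier IV Carrier (§8.1)? yes] → satisfied.

Yes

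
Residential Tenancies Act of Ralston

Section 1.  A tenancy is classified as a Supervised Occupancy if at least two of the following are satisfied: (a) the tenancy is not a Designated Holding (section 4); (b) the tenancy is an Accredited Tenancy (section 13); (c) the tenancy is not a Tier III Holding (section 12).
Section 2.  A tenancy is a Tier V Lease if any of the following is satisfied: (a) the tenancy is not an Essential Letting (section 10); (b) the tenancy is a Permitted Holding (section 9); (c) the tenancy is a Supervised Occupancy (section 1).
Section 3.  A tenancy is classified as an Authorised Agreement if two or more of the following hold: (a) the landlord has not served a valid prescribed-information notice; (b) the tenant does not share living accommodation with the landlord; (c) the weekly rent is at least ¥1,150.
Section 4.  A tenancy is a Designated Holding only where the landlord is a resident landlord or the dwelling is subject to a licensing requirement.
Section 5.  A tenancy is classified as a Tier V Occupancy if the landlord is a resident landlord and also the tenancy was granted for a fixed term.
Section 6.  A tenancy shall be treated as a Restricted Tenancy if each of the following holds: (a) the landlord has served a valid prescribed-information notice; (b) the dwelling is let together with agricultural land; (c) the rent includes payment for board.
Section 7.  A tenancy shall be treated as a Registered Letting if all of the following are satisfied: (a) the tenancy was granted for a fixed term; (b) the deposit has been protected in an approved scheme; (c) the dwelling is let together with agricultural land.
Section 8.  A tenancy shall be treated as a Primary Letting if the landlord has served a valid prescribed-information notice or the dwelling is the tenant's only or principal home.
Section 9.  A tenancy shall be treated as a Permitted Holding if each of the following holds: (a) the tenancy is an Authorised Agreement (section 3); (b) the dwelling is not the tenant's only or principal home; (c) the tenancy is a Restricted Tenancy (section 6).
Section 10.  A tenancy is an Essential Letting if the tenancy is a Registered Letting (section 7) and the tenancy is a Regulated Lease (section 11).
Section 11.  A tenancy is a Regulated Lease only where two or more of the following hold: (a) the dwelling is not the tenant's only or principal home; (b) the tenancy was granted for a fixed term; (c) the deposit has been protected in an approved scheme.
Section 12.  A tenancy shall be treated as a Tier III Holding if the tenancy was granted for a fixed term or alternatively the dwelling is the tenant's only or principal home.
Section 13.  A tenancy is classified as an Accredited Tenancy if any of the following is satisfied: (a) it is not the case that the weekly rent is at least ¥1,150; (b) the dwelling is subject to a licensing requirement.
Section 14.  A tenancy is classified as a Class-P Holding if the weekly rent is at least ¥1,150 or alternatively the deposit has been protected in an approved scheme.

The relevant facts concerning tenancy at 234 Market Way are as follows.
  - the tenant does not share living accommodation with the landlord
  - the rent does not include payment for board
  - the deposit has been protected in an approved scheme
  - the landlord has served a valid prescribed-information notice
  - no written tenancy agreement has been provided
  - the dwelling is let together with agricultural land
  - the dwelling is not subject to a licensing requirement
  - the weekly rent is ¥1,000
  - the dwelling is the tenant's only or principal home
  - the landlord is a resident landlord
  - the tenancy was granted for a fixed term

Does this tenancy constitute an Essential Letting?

section 7 — Registered Letting: [the tenancy was granted for a fixed term? yes] AND [the deposit has been protected in an approved scheme? yes] AND [the dwelling is let together with agricultural land? yes] → satisfied.
section 11 — Regulated Lease: the dwelling is not the tenant's only or principal home? no; the tenancy was granted for a fixed term? yes; the deposit has been protected in an approved scheme? yes — 2 of 3 hold (need ≥2) → satisfied.
section 10 — Essential Letting: [Registered Letting (section 7)? yes] AND [Regulated Lease (section 11)? yes] → satisfied.

Yes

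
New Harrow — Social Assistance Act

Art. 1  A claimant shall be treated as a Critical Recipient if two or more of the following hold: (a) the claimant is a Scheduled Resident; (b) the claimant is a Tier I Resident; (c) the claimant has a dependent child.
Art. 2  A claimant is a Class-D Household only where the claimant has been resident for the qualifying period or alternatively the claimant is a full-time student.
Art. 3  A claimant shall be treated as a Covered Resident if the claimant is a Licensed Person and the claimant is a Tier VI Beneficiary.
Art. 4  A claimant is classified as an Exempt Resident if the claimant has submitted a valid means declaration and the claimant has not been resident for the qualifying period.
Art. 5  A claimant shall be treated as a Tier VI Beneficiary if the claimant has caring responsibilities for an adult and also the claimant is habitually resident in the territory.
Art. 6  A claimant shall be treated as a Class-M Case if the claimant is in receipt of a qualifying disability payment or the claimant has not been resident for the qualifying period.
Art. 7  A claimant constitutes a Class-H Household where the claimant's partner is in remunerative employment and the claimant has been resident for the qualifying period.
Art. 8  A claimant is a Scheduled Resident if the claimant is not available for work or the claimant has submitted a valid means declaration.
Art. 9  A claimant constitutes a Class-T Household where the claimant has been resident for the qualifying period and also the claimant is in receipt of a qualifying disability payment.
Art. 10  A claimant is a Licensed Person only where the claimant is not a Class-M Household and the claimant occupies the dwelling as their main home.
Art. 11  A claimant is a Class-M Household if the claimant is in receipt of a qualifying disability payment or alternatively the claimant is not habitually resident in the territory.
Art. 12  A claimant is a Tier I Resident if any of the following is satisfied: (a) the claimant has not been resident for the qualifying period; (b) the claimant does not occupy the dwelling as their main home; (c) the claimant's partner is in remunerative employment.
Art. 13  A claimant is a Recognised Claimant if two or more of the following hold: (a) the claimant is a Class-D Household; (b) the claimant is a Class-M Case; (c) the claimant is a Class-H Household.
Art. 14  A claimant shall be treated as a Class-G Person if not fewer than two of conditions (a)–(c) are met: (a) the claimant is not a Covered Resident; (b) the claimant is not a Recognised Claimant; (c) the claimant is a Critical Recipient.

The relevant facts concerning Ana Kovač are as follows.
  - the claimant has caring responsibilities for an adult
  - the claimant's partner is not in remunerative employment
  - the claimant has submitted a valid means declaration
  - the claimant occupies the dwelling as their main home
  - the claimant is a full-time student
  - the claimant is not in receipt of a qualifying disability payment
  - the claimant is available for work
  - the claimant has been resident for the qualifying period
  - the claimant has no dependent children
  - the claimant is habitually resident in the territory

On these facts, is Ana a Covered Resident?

article 11 — Class-M Household: [the claimant is in receipt of a qualifying disability payment? no] OR [the claimant is not habitually resident in the territory? no] → not satisfied.
article 10 — Licensed Person: [not a Class-M Household (article 11)? yes] AND [the claimant occupies the dwelling as their main home? yes] → satisfied.
article 5 — Tier VI Beneficiary: [the claimant has caring responsibilities for an adult? yes] AND [the claimant is habitually resident in the territory? yes] → satisfied.
article 3 — Covered Resident: [Licensed Person (article 10)? yes] AND [Tier VI Beneficiary (article 5)? yes] → satisfied.

Yes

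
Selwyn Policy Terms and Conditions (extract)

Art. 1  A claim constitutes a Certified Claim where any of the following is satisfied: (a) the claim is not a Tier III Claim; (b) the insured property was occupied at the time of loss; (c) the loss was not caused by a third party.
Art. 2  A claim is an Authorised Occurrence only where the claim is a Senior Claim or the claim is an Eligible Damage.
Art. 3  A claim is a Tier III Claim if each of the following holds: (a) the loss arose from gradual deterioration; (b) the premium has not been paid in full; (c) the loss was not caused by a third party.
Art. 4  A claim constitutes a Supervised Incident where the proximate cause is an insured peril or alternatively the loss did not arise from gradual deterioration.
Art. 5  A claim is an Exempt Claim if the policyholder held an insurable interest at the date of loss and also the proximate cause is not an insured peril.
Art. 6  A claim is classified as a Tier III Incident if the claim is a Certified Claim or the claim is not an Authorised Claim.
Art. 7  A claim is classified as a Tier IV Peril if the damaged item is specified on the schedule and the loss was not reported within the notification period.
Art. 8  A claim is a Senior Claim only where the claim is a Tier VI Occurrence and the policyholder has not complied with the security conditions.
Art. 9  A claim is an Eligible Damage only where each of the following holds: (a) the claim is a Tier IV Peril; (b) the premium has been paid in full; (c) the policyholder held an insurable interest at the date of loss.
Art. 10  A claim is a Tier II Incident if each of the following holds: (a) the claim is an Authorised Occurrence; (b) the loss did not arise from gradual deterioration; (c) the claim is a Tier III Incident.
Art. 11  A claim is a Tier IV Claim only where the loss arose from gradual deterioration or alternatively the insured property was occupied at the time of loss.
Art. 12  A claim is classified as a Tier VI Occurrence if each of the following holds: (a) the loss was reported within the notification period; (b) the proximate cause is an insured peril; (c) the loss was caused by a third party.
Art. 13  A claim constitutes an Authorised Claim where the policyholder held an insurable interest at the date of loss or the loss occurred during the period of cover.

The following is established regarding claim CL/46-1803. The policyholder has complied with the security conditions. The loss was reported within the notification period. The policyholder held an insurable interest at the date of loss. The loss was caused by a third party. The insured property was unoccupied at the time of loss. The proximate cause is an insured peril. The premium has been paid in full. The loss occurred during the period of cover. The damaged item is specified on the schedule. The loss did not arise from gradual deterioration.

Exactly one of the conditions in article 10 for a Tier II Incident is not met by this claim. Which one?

article 12 — Tier VI Occurrence: [the loss was reported within the notification period? yes] AND [the proximate cause is an insured peril? yes] AND [the loss was caused by a third party? yes] → satisfied.
article 8 — Senior Claim: [Tier VI Occurrence (article 12)? yes] AND [the policyholder has not complied with the security conditions? no] → not satisfied.
article 7 — Tier IV Peril: [the damaged item is specified on the schedule? yes] AND [the loss was not reported within the notification period? no] → not satisfied.
article 9 — Eligible Damage: [Tier IV Peril (article 7)? no] AND [the premium has been paid in full? yes] AND [the policyholder held an insurable interest at the date of loss? yes] → not satisfied.
article 2 — Authorised Occurrence: [Senior Claim (article 8)? no] OR [Eligible Damage (article 9)? no] → not satisfied.
article 3 — Tier III Claim: [the loss arose from gradual deterioration? no] AND [the premium has not been paid in full? no] AND [the loss was not caused by a third party? no] → not satisfied.
article 1 — Certified Claim: [not a Tier III Claim (article 3)? yes] OR [the insured property was occupied at the time of loss? no] OR [the loss was not caused by a third party? no] → satisfied.
article 13 — Authorised Claim: [the policyholder held an insurable interest at the date of loss? yes] OR [the loss occurred during the period of cover? yes] → satisfied.
article 6 — Tier III Incident: [Certified Claim (article 1)? yes] OR [not an Authorised Claim (article 13)? no] → satisfied.
article 10 — Tier II Incident: [Authorised Occurrence (article 2)? no] AND [the loss did not arise from gradual deterioration? yes] AND [Tier III Incident (article 6)? yes] → not satisfied.

Authorised Occurrence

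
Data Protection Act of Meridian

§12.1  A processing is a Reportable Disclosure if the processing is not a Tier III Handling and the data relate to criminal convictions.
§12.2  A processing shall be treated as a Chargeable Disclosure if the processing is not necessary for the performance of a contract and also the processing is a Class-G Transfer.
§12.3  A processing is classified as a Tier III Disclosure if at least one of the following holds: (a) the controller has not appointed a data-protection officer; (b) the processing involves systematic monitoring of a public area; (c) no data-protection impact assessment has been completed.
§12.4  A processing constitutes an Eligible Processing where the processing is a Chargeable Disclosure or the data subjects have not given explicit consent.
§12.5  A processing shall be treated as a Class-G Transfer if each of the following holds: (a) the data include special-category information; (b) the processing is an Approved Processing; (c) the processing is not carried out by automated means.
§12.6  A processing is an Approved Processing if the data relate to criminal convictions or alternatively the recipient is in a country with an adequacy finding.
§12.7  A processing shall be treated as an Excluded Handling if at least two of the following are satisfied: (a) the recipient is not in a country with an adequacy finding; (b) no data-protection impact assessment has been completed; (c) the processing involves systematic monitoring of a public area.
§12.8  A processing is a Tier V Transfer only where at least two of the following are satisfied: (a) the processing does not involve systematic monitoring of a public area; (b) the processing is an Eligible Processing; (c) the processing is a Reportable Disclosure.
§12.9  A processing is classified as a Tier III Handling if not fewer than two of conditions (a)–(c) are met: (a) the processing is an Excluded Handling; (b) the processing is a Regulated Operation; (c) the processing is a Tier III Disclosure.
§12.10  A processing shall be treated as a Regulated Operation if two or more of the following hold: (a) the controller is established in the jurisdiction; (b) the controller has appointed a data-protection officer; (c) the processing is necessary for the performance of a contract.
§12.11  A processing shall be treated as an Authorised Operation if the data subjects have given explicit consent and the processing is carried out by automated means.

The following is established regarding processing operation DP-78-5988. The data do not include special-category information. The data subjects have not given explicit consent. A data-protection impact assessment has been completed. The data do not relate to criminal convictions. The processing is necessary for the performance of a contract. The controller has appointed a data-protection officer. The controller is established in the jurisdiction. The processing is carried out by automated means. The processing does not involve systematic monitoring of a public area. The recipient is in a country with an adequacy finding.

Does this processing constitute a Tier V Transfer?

Yes

Under §12.6: the data relate to criminal convictions? no; or the recipient is in a country with an adequacy finding? yes. So the processing is an Approved Processing.
Under §12.5: the data include special-category information? no; and Approved Processing (§12.6)? yes; and the processing is not carried out by automated means? no. So the processing is not a Class-G Transfer.
Under §12.2: the processing is not necessary for the performance of a contract? no; and Class-G Transfer (§12.5)? no. So the processing is not a Chargeable Disclosure.
Under §12.4: Chargeable Disclosure (§12.2)? no; or the data subjects have not given explicit consent? yes. So the processing is an Eligible Processing.
Under §12.7: the recipient is not in a country with an adequacy finding? no; no data-protection impact assessment has been completed? no; the processing involves systematic monitoring of a public area? no — 0 of 3 hold (need ≥2) → not satisfied.
Under §12.10: the controller is established in the jurisdiction? yes; the controller has appointed a data-protection officer? yes; the processing is necessary for the performance of a contract? yes — 3 of 3 hold (need ≥2) → satisfied.
Under §12.3: the controller has not appointed a data-protection officer? no; or the processing involves systematic monitoring of a public area? no; or no data-protection impact assessment has been completed? no. So the processing is not a Tier III Disclosure.
Under §12.9: Excluded Handling (§12.7)? no; Regulated Operation (§12.10)? yes; Tier III Disclosure (§12.3)? no — 1 of 3 hold (need ≥2) → not satisfied.
Under §12.1: not a Tier III Handling (§12.9)? yes; and the data relate to criminal convictions? no. So the processing is not a Reportable Disclosure.
Under §12.8: the processing does not involve systematic monitoring of a public area? yes; Eligible Processing (§12.4)? yes; Reportable Disclosure (§12.1)? no — 2 of 3 hold (need ≥2) → satisfied.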